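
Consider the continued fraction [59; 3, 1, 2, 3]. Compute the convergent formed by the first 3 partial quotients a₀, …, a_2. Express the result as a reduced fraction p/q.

237/4

Build up convergents one term at a time:
a_0 = 59: 59/1
a_1 = 3: 178/3
a_2 = 1: 237/4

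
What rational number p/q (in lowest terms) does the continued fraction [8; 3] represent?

Start with 3.
8 + 1/(3/1) = 8 + 1/3 = 25/3

25/3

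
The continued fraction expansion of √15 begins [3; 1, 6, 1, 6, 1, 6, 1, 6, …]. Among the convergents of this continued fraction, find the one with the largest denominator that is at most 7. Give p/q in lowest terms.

a_0 = 3: 3/1  (≤ bound)
a_1 = 1: 4/1  (≤ bound)
a_2 = 6: 27/7  (≤ bound)
a_3 = 1: 31/8  (> 7, stop)

27/7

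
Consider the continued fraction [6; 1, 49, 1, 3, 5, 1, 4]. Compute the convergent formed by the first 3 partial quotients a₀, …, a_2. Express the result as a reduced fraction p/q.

Compute successive convergents:
a_0 = 6: 6/1
a_1 = 1: 7/1
a_2 = 49: 349/50

349/50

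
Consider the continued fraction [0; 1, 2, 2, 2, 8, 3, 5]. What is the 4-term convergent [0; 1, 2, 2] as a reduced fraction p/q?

5/7

Start with 2.
2 + 1/(2/1) = 2 + 1/2 = 5/2
1 + 1/(5/2) = 1 + 2/5 = 7/5
0 + 1/(7/5) = 0 + 5/7 = 5/7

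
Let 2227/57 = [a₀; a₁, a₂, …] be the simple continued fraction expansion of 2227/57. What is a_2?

⌊2227/57⌋ = 39, remainder 4
⌊57/4⌋ = 14, remainder 1
⌊4/1⌋ = 4, remainder 0

4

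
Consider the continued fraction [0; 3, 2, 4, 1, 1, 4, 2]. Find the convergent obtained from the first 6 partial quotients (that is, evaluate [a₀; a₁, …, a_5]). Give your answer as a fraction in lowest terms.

20/69

Use the convergent recurrence hₖ = aₖ·hₖ₋₁ + hₖ₋₂ (and likewise for the denominators kₖ):
a_0 = 0: 0/1
a_1 = 3: 1/3
a_2 = 2: 2/7
a_3 = 4: 9/31
a_4 = 1: 11/38
a_5 = 1: 20/69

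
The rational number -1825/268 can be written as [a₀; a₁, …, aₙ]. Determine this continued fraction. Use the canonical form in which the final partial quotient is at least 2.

[-7; 5, 3, 1, 12]

-1825 ÷ 268 → quotient -7, remainder 51
268 ÷ 51 → quotient 5, remainder 13
51 ÷ 13 → quotient 3, remainder 12
13 ÷ 12 → quotient 1, remainder 1
12 ÷ 1 → quotient 12, remainder 0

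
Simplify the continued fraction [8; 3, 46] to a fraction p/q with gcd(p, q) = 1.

a_0 = 8: 8/1
a_1 = 3: 25/3
a_2 = 46: 1158/139

1158/139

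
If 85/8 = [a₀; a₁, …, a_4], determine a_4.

Run the Euclidean algorithm, recording each quotient:
85 ÷ 8 → quotient 10, remainder 5
8 ÷ 5 → quotient 1, remainder 3
5 ÷ 3 → quotient 1, remainder 2
3 ÷ 2 → quotient 1, remainder 1
2 ÷ 1 → quotient 2, remainder 0

2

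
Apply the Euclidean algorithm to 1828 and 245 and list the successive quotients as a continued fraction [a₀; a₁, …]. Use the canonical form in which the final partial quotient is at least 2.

Apply division with remainder until the remainder is 0:
1828 = 7·245 + 113, so a_0 = 7
245 = 2·113 + 19, so a_1 = 2
113 = 5·19 + 18, so a_2 = 5
19 = 1·18 + 1, so a_3 = 1
18 = 18·1 + 0, so a_4 = 18

[7; 2, 5, 1, 18]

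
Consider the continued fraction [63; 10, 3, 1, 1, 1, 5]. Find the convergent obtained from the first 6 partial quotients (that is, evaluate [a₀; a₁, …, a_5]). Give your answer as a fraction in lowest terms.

Start with 1.
1 + 1/(1/1) = 1 + 1/1 = 2/1
1 + 1/(2/1) = 1 + 1/2 = 3/2
3 + 1/(3/2) = 3 + 2/3 = 11/3
10 + 1/(11/3) = 10 + 3/11 = 113/11
63 + 1/(113/11) = 63 + 11/113 = 7130/113

7130/113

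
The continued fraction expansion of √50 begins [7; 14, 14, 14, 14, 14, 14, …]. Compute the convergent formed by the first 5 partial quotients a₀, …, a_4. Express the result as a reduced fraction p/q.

275807/39005

Use the convergent recurrence hₖ = aₖ·hₖ₋₁ + hₖ₋₂ (and likewise for the denominators kₖ):
a_0 = 7: 7/1
a_1 = 14: 99/14
a_2 = 14: 1393/197
a_3 = 14: 19601/2772
a_4 = 14: 275807/39005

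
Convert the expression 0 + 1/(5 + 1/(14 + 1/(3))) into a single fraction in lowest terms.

a_0 = 0: 0/1
a_1 = 5: 1/5
a_2 = 14: 14/71
a_3 = 3: 43/218

43/218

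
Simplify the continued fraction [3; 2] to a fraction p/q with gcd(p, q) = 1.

Start with 2.
3 + 1/(2/1) = 3 + 1/2 = 7/2

7/2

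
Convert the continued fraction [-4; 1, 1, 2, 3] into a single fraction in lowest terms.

a_0 = -4: -4/1
a_1 = 1: -3/1
a_2 = 1: -7/2
a_3 = 2: -17/5
a_4 = 3: -58/17

-58/17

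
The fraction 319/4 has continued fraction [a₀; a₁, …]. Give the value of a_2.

⌊319/4⌋ = 79, remainder 3
⌊4/3⌋ = 1, remainder 1
⌊3/1⌋ = 3, remainder 0

3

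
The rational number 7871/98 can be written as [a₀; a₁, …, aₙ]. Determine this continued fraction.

[80; 3, 6, 5]

Apply division with remainder until the remainder is 0:
7871 = 80·98 + 31, so a_0 = 80
98 = 3·31 + 5, so a_1 = 3
31 = 6·5 + 1, so a_2 = 6
5 = 5·1 + 0, so a_3 = 5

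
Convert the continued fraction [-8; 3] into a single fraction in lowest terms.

-23/3

Start with 3.
-8 + 1/(3/1) = -8 + 1/3 = -23/3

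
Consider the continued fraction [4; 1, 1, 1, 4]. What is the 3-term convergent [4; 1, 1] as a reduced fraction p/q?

a_0 = 4: 4/1
a_1 = 1: 5/1
a_2 = 1: 9/2

9/2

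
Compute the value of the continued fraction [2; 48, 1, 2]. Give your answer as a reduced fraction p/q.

295/146

a_0 = 2: 2/1
a_1 = 48: 97/48
a_2 = 1: 99/49
a_3 = 2: 295/146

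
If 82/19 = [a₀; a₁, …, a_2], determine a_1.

Apply division with remainder until the remainder is 0:
82 = 4·19 + 6, so a_0 = 4
19 = 3·6 + 1, so a_1 = 3

3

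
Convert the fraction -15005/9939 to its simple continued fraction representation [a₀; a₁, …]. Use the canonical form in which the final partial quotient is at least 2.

-15005 = -2·9939 + 4873, so a_0 = -2
9939 = 2·4873 + 193, so a_1 = 2
4873 = 25·193 + 48, so a_2 = 25
193 = 4·48 + 1, so a_3 = 4
48 = 48·1 + 0, so a_4 = 48

[-2; 2, 25, 4, 48]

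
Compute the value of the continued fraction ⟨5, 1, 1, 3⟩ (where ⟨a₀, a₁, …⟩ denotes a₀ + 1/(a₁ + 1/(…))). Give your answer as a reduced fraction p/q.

a_0 = 5: 5/1
a_1 = 1: 6/1
a_2 = 1: 11/2
a_3 = 3: 39/7

39/7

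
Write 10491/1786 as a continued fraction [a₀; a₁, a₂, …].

[5; 1, 6, 1, 15, 14]

Repeatedly divide and take the remainder:
⌊10491/1786⌋ = 5, remainder 1561
⌊1786/1561⌋ = 1, remainder 225
⌊1561/225⌋ = 6, remainder 211
⌊225/211⌋ = 1, remainder 14
⌊211/14⌋ = 15, remainder 1
⌊14/1⌋ = 14, remainder 0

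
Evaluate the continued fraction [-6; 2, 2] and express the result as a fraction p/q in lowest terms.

-28/5

a_0 = -6: -6/1
a_1 = 2: -11/2
a_2 = 2: -28/5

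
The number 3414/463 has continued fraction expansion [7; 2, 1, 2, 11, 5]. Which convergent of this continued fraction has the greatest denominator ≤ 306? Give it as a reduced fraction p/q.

671/91

a_0 = 7: 7/1  (≤ bound)
a_1 = 2: 15/2  (≤ bound)
a_2 = 1: 22/3  (≤ bound)
a_3 = 2: 59/8  (≤ bound)
a_4 = 11: 671/91  (≤ bound)
a_5 = 5: 3414/463  (> 306, stop)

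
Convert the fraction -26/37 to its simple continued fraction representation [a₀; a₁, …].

[-1; 3, 2, 1, 3]

Apply division with remainder until the remainder is 0:
-26 = -1·37 + 11, so a_0 = -1
37 = 3·11 + 4, so a_1 = 3
11 = 2·4 + 3, so a_2 = 2
4 = 1·3 + 1, so a_3 = 1
3 = 3·1 + 0, so a_4 = 3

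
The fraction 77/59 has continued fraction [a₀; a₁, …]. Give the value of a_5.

77 ÷ 59 → quotient 1, remainder 18
59 ÷ 18 → quotient 3, remainder 5
18 ÷ 5 → quotient 3, remainder 3
5 ÷ 3 → quotient 1, remainder 2
3 ÷ 2 → quotient 1, remainder 1
2 ÷ 1 → quotient 2, remainder 0

2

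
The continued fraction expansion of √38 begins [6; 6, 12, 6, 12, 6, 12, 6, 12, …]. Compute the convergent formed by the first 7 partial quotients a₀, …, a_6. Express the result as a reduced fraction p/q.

2463306/399601

a_0 = 6: 6/1
a_1 = 6: 37/6
a_2 = 12: 450/73
a_3 = 6: 2737/444
a_4 = 12: 33294/5401
a_5 = 6: 202501/32850
a_6 = 12: 2463306/399601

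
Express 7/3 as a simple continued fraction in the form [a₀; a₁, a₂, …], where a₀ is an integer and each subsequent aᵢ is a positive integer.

Repeatedly divide and take the remainder:
7 = 2·3 + 1, so a_0 = 2
3 = 3·1 + 0, so a_1 = 3

[2; 3]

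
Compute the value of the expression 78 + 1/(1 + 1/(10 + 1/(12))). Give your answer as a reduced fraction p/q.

10495/133

Start with 12.
10 + 1/(12/1) = 10 + 1/12 = 121/12
1 + 1/(121/12) = 1 + 12/121 = 133/121
78 + 1/(133/121) = 78 + 121/133 = 10495/133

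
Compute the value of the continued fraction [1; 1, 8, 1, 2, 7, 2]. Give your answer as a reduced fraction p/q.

Start with 2.
7 + 1/(2/1) = 7 + 1/2 = 15/2
2 + 1/(15/2) = 2 + 2/15 = 32/15
1 + 1/(32/15) = 1 + 15/32 = 47/32
8 + 1/(47/32) = 8 + 32/47 = 408/47
1 + 1/(408/47) = 1 + 47/408 = 455/408
1 + 1/(455/408) = 1 + 408/455 = 863/455

863/455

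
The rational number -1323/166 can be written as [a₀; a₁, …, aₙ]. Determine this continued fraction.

Apply division with remainder until the remainder is 0:
⌊-1323/166⌋ = -8, remainder 5
⌊166/5⌋ = 33, remainder 1
⌊5/1⌋ = 5, remainder 0

[-8; 33, 5]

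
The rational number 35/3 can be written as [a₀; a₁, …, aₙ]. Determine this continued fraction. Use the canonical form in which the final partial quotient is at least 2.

Apply division with remainder until the remainder is 0:
35 ÷ 3 → quotient 11, remainder 2
3 ÷ 2 → quotient 1, remainder 1
2 ÷ 1 → quotient 2, remainder 0

[11; 1, 2]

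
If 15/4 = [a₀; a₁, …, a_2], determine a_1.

1

15 ÷ 4 → quotient 3, remainder 3
4 ÷ 3 → quotient 1, remainder 1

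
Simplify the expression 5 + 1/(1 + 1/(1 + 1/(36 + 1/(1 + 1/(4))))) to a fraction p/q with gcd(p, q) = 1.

2054/373

a_0 = 5: 5/1
a_1 = 1: 6/1
a_2 = 1: 11/2
a_3 = 36: 402/73
a_4 = 1: 413/75
a_5 = 4: 2054/373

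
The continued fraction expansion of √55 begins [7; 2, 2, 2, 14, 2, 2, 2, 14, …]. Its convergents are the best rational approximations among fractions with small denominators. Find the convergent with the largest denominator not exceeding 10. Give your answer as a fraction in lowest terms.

List convergents until the denominator exceeds the bound:
a_0 = 7: 7/1  (≤ bound)
a_1 = 2: 15/2  (≤ bound)
a_2 = 2: 37/5  (≤ bound)
a_3 = 2: 89/12  (> 10, stop)

37/5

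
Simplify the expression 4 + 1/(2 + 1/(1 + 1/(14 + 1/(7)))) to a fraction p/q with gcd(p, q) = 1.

Start with 7.
14 + 1/(7/1) = 14 + 1/7 = 99/7
1 + 1/(99/7) = 1 + 7/99 = 106/99
2 + 1/(106/99) = 2 + 99/106 = 311/106
4 + 1/(311/106) = 4 + 106/311 = 1350/311

1350/311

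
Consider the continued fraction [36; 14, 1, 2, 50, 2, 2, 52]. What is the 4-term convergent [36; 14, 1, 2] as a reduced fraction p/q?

1587/44

Use the convergent recurrence hₖ = aₖ·hₖ₋₁ + hₖ₋₂ (and likewise for the denominators kₖ):
a_0 = 36: 36/1
a_1 = 14: 505/14
a_2 = 1: 541/15
a_3 = 2: 1587/44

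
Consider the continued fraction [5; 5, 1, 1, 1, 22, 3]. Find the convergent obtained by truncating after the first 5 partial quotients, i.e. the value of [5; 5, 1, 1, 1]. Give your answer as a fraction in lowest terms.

88/17

a_0 = 5: 5/1
a_1 = 5: 26/5
a_2 = 1: 31/6
a_3 = 1: 57/11
a_4 = 1: 88/17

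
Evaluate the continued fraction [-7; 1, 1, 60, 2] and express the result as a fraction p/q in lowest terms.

a_0 = -7: -7/1
a_1 = 1: -6/1
a_2 = 1: -13/2
a_3 = 60: -786/121
a_4 = 2: -1585/244

-1585/244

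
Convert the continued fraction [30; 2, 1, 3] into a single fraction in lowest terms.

334/11

Work from the innermost term outward:
Start with 3.
1 + 1/(3/1) = 1 + 1/3 = 4/3
2 + 1/(4/3) = 2 + 3/4 = 11/4
30 + 1/(11/4) = 30 + 4/11 = 334/11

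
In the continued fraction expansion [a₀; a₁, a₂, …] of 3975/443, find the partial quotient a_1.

Repeatedly divide and take the remainder:
⌊3975/443⌋ = 8, remainder 431
⌊443/431⌋ = 1, remainder 12

1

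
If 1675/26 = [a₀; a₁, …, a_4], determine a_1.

2

Apply division with remainder until the remainder is 0:
1675 ÷ 26 → quotient 64, remainder 11
26 ÷ 11 → quotient 2, remainder 4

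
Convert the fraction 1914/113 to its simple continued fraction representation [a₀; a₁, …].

[16; 1, 15, 7]

1914 = 16·113 + 106, so a_0 = 16
113 = 1·106 + 7, so a_1 = 1
106 = 15·7 + 1, so a_2 = 15
7 = 7·1 + 0, so a_3 = 7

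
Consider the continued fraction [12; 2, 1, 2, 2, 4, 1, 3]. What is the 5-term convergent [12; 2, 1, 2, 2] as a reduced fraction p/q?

Start with 2.
2 + 1/(2/1) = 2 + 1/2 = 5/2
1 + 1/(5/2) = 1 + 2/5 = 7/5
2 + 1/(7/5) = 2 + 5/7 = 19/7
12 + 1/(19/7) = 12 + 7/19 = 235/19

235/19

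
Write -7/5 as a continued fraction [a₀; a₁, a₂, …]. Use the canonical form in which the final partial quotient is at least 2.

[-2; 1, 1, 2]

Run the Euclidean algorithm, recording each quotient:
-7 ÷ 5 → quotient -2, remainder 3
5 ÷ 3 → quotient 1, remainder 2
3 ÷ 2 → quotient 1, remainder 1
2 ÷ 1 → quotient 2, remainder 0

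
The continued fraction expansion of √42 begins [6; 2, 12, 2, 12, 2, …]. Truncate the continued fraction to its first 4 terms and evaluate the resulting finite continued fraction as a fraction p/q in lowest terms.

Use the convergent recurrence hₖ = aₖ·hₖ₋₁ + hₖ₋₂ (and likewise for the denominators kₖ):
a_0 = 6: 6/1
a_1 = 2: 13/2
a_2 = 12: 162/25
a_3 = 2: 337/52

337/52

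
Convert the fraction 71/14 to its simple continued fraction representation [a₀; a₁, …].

Run the Euclidean algorithm, recording each quotient:
71 = 5·14 + 1, so a_0 = 5
14 = 14·1 + 0, so a_1 = 14

[5; 14]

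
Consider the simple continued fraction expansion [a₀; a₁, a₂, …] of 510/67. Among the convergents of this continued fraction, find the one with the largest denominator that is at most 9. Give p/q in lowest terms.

List convergents until the denominator exceeds the bound:
a_0 = 7: 7/1  (≤ bound)
a_1 = 1: 8/1  (≤ bound)
a_2 = 1: 15/2  (≤ bound)
a_3 = 1: 23/3  (≤ bound)
a_4 = 1: 38/5  (≤ bound)
a_5 = 2: 99/13  (> 9, stop)

38/5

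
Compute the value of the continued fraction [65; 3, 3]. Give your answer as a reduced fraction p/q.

653/10

Use the convergent recurrence hₖ = aₖ·hₖ₋₁ + hₖ₋₂ (and likewise for the denominators kₖ):
a_0 = 65: 65/1
a_1 = 3: 196/3
a_2 = 3: 653/10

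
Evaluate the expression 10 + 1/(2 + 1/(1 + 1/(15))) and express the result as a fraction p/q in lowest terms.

Starting at the tail and folding back:
Start with 15.
1 + 1/(15/1) = 1 + 1/15 = 16/15
2 + 1/(16/15) = 2 + 15/16 = 47/16
10 + 1/(47/16) = 10 + 16/47 = 486/47

486/47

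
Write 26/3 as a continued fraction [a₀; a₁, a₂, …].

⌊26/3⌋ = 8, remainder 2
⌊3/2⌋ = 1, remainder 1
⌊2/1⌋ = 2, remainder 0

[8; 1, 2]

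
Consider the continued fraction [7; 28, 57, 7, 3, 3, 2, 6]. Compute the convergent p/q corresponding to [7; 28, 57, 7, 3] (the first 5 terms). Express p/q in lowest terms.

247783/35218

Start with 3.
7 + 1/(3/1) = 7 + 1/3 = 22/3
57 + 1/(22/3) = 57 + 3/22 = 1257/22
28 + 1/(1257/22) = 28 + 22/1257 = 35218/1257
7 + 1/(35218/1257) = 7 + 1257/35218 = 247783/35218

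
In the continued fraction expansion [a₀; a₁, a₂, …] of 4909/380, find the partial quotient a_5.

Run the Euclidean algorithm, recording each quotient:
4909 = 12·380 + 349, so a_0 = 12
380 = 1·349 + 31, so a_1 = 1
349 = 11·31 + 8, so a_2 = 11
31 = 3·8 + 7, so a_3 = 3
8 = 1·7 + 1, so a_4 = 1
7 = 7·1 + 0, so a_5 = 7

7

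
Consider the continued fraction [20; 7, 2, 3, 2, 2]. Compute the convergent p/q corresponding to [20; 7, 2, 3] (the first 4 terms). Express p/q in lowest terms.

a_0 = 20: 20/1
a_1 = 7: 141/7
a_2 = 2: 302/15
a_3 = 3: 1047/52

1047/52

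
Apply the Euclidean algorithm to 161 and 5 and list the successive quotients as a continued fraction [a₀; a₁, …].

⌊161/5⌋ = 32, remainder 1
⌊5/1⌋ = 5, remainder 0

[32; 5]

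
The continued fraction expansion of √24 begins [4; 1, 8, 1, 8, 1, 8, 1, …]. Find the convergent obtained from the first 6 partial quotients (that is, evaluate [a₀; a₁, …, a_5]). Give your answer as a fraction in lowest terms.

485/99

Build up convergents one term at a time:
a_0 = 4: 4/1
a_1 = 1: 5/1
a_2 = 8: 44/9
a_3 = 1: 49/10
a_4 = 8: 436/89
a_5 = 1: 485/99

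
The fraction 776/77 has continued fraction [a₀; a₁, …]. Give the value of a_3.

5

776 = 10·77 + 6, so a_0 = 10
77 = 12·6 + 5, so a_1 = 12
6 = 1·5 + 1, so a_2 = 1
5 = 5·1 + 0, so a_3 = 5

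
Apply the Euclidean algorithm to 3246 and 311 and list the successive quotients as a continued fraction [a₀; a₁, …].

3246 ÷ 311 → quotient 10, remainder 136
311 ÷ 136 → quotient 2, remainder 39
136 ÷ 39 → quotient 3, remainder 19
39 ÷ 19 → quotient 2, remainder 1
19 ÷ 1 → quotient 19, remainder 0

[10; 2, 3, 2, 19]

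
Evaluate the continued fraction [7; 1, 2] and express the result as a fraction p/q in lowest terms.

a_0 = 7: 7/1
a_1 = 1: 8/1
a_2 = 2: 23/3

23/3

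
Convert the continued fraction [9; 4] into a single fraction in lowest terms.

Starting at the tail and folding back:
Start with 4.
9 + 1/(4/1) = 9 + 1/4 = 37/4

37/4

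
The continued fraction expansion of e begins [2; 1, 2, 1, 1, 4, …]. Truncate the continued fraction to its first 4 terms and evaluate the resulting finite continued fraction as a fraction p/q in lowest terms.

Start with 1.
2 + 1/(1/1) = 2 + 1/1 = 3/1
1 + 1/(3/1) = 1 + 1/3 = 4/3
2 + 1/(4/3) = 2 + 3/4 = 11/4

11/4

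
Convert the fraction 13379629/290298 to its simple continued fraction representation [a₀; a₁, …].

[46; 11, 5, 60, 12, 3, 2]

13379629 = 46·290298 + 25921, so a_0 = 46
290298 = 11·25921 + 5167, so a_1 = 11
25921 = 5·5167 + 86, so a_2 = 5
5167 = 60·86 + 7, so a_3 = 60
86 = 12·7 + 2, so a_4 = 12
7 = 3·2 + 1, so a_5 = 3
2 = 2·1 + 0, so a_6 = 2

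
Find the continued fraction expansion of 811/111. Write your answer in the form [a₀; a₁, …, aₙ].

[7; 3, 3, 1, 3, 2]

811 = 7·111 + 34, so a_0 = 7
111 = 3·34 + 9, so a_1 = 3
34 = 3·9 + 7, so a_2 = 3
9 = 1·7 + 2, so a_3 = 1
7 = 3·2 + 1, so a_4 = 3
2 = 2·1 + 0, so a_5 = 2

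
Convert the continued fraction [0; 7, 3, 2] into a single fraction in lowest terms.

Start with 2.
3 + 1/(2/1) = 3 + 1/2 = 7/2
7 + 1/(7/2) = 7 + 2/7 = 51/7
0 + 1/(51/7) = 0 + 7/51 = 7/51

7/51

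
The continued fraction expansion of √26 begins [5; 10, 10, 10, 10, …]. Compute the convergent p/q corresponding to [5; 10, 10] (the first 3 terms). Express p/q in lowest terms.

Use the convergent recurrence hₖ = aₖ·hₖ₋₁ + hₖ₋₂ (and likewise for the denominators kₖ):
a_0 = 5: 5/1
a_1 = 10: 51/10
a_2 = 10: 515/101

515/101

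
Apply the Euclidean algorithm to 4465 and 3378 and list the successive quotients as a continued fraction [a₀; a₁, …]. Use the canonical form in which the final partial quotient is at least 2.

[1; 3, 9, 3, 2, 3, 1, 3]

4465 = 1·3378 + 1087, so a_0 = 1
3378 = 3·1087 + 117, so a_1 = 3
1087 = 9·117 + 34, so a_2 = 9
117 = 3·34 + 15, so a_3 = 3
34 = 2·15 + 4, so a_4 = 2
15 = 3·4 + 3, so a_5 = 3
4 = 1·3 + 1, so a_6 = 1
3 = 3·1 + 0, so a_7 = 3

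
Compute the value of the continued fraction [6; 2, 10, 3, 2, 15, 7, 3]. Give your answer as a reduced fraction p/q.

334936/51713

Start with 3.
7 + 1/(3/1) = 7 + 1/3 = 22/3
15 + 1/(22/3) = 15 + 3/22 = 333/22
2 + 1/(333/22) = 2 + 22/333 = 688/333
3 + 1/(688/333) = 3 + 333/688 = 2397/688
10 + 1/(2397/688) = 10 + 688/2397 = 24658/2397
2 + 1/(24658/2397) = 2 + 2397/24658 = 51713/24658
6 + 1/(51713/24658) = 6 + 24658/51713 = 334936/51713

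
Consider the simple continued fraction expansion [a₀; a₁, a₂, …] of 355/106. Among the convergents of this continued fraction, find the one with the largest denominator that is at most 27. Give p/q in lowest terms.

67/20

a_0 = 3: 3/1  (≤ bound)
a_1 = 2: 7/2  (≤ bound)
a_2 = 1: 10/3  (≤ bound)
a_3 = 6: 67/20  (≤ bound)
a_4 = 2: 144/43  (> 27, stop)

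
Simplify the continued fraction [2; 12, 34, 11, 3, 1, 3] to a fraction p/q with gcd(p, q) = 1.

144363/69301

Work from the innermost term outward:
Start with 3.
1 + 1/(3/1) = 1 + 1/3 = 4/3
3 + 1/(4/3) = 3 + 3/4 = 15/4
11 + 1/(15/4) = 11 + 4/15 = 169/15
34 + 1/(169/15) = 34 + 15/169 = 5761/169
12 + 1/(5761/169) = 12 + 169/5761 = 69301/5761
2 + 1/(69301/5761) = 2 + 5761/69301 = 144363/69301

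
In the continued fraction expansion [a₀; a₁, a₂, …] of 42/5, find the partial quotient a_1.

Repeatedly divide and take the remainder:
42 ÷ 5 → quotient 8, remainder 2
5 ÷ 2 → quotient 2, remainder 1

2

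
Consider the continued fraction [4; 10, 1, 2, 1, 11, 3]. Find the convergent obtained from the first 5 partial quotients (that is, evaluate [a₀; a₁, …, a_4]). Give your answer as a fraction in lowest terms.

176/43

Work from the innermost term outward:
Start with 1.
2 + 1/(1/1) = 2 + 1/1 = 3/1
1 + 1/(3/1) = 1 + 1/3 = 4/3
10 + 1/(4/3) = 10 + 3/4 = 43/4
4 + 1/(43/4) = 4 + 4/43 = 176/43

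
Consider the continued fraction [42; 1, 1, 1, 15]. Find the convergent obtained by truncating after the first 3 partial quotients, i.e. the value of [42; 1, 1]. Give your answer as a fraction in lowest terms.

85/2

Start with 1.
1 + 1/(1/1) = 1 + 1/1 = 2/1
42 + 1/(2/1) = 42 + 1/2 = 85/2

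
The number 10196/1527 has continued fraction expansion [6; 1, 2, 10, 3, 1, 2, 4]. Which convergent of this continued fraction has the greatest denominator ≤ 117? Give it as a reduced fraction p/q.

641/96

a_0 = 6: 6/1  (≤ bound)
a_1 = 1: 7/1  (≤ bound)
a_2 = 2: 20/3  (≤ bound)
a_3 = 10: 207/31  (≤ bound)
a_4 = 3: 641/96  (≤ bound)
a_5 = 1: 848/127  (> 117, stop)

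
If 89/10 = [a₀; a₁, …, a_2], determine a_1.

1

Apply division with remainder until the remainder is 0:
89 = 8·10 + 9, so a_0 = 8
10 = 1·9 + 1, so a_1 = 1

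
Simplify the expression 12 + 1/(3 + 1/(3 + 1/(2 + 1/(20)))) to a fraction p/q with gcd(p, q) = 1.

a_0 = 12: 12/1
a_1 = 3: 37/3
a_2 = 3: 123/10
a_3 = 2: 283/23
a_4 = 20: 5783/470

5783/470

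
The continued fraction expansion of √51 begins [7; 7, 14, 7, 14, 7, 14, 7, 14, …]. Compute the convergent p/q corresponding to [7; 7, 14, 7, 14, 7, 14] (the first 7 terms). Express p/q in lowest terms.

Work from the innermost term outward:
Start with 14.
7 + 1/(14/1) = 7 + 1/14 = 99/14
14 + 1/(99/14) = 14 + 14/99 = 1400/99
7 + 1/(1400/99) = 7 + 99/1400 = 9899/1400
14 + 1/(9899/1400) = 14 + 1400/9899 = 139986/9899
7 + 1/(139986/9899) = 7 + 9899/139986 = 989801/139986
7 + 1/(989801/139986) = 7 + 139986/989801 = 7068593/989801

7068593/989801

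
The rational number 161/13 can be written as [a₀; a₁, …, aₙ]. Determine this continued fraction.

161 ÷ 13 → quotient 12, remainder 5
13 ÷ 5 → quotient 2, remainder 3
5 ÷ 3 → quotient 1, remainder 2
3 ÷ 2 → quotient 1, remainder 1
2 ÷ 1 → quotient 2, remainder 0

[12; 2, 1, 1, 2]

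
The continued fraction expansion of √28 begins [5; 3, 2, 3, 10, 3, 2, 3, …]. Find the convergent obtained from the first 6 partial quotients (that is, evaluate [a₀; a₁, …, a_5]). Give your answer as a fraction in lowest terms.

4048/765

Collapse the nested fraction from the inside out:
Start with 3.
10 + 1/(3/1) = 10 + 1/3 = 31/3
3 + 1/(31/3) = 3 + 3/31 = 96/31
2 + 1/(96/31) = 2 + 31/96 = 223/96
3 + 1/(223/96) = 3 + 96/223 = 765/223
5 + 1/(765/223) = 5 + 223/765 = 4048/765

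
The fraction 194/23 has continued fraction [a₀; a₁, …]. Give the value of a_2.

3

Run the Euclidean algorithm, recording each quotient:
194 ÷ 23 → quotient 8, remainder 10
23 ÷ 10 → quotient 2, remainder 3
10 ÷ 3 → quotient 3, remainder 1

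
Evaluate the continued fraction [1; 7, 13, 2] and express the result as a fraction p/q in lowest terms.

218/191

Compute successive convergents:
a_0 = 1: 1/1
a_1 = 7: 8/7
a_2 = 13: 105/92
a_3 = 2: 218/191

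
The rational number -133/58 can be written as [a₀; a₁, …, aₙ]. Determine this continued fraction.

[-3; 1, 2, 2, 2, 3]

Run the Euclidean algorithm, recording each quotient:
⌊-133/58⌋ = -3, remainder 41
⌊58/41⌋ = 1, remainder 17
⌊41/17⌋ = 2, remainder 7
⌊17/7⌋ = 2, remainder 3
⌊7/3⌋ = 2, remainder 1
⌊3/1⌋ = 3, remainder 0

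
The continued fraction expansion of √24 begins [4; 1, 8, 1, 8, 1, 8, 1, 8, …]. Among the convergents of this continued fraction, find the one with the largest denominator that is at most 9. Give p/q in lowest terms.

44/9

List convergents until the denominator exceeds the bound:
a_0 = 4: 4/1  (≤ bound)
a_1 = 1: 5/1  (≤ bound)
a_2 = 8: 44/9  (≤ bound)
a_3 = 1: 49/10  (> 9, stop)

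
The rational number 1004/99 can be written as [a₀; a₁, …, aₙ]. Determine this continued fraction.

[10; 7, 14]

Apply division with remainder until the remainder is 0:
⌊1004/99⌋ = 10, remainder 14
⌊99/14⌋ = 7, remainder 1
⌊14/1⌋ = 14, remainder 0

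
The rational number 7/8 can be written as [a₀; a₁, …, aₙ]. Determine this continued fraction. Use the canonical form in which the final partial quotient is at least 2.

7 = 0·8 + 7, so a_0 = 0
8 = 1·7 + 1, so a_1 = 1
7 = 7·1 + 0, so a_2 = 7

[0; 1, 7]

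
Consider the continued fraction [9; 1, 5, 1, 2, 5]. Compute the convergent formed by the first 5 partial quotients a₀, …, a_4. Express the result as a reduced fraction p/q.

197/20

Build up convergents one term at a time:
a_0 = 9: 9/1
a_1 = 1: 10/1
a_2 = 5: 59/6
a_3 = 1: 69/7
a_4 = 2: 197/20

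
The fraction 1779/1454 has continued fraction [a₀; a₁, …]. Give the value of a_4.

17

1779 = 1·1454 + 325, so a_0 = 1
1454 = 4·325 + 154, so a_1 = 4
325 = 2·154 + 17, so a_2 = 2
154 = 9·17 + 1, so a_3 = 9
17 = 17·1 + 0, so a_4 = 17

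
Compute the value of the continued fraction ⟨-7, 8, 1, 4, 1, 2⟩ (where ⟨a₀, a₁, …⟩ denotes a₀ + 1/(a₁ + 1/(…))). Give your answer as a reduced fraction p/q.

Work from the innermost term outward:
Start with 2.
1 + 1/(2/1) = 1 + 1/2 = 3/2
4 + 1/(3/2) = 4 + 2/3 = 14/3
1 + 1/(14/3) = 1 + 3/14 = 17/14
8 + 1/(17/14) = 8 + 14/17 = 150/17
-7 + 1/(150/17) = -7 + 17/150 = -1033/150

-1033/150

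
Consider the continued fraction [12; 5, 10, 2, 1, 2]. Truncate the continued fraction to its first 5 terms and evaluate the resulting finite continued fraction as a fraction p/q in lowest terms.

Build up convergents one term at a time:
a_0 = 12: 12/1
a_1 = 5: 61/5
a_2 = 10: 622/51
a_3 = 2: 1305/107
a_4 = 1: 1927/158

1927/158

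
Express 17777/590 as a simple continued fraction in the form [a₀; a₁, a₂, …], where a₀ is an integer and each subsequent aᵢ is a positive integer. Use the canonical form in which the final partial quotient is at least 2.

[30; 7, 1, 1, 1, 25]

Repeatedly divide and take the remainder:
17777 ÷ 590 → quotient 30, remainder 77
590 ÷ 77 → quotient 7, remainder 51
77 ÷ 51 → quotient 1, remainder 26
51 ÷ 26 → quotient 1, remainder 25
26 ÷ 25 → quotient 1, remainder 1
25 ÷ 1 → quotient 25, remainder 0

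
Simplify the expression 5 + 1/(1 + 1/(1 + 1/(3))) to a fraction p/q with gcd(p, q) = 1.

Start with 3.
1 + 1/(3/1) = 1 + 1/3 = 4/3
1 + 1/(4/3) = 1 + 3/4 = 7/4
5 + 1/(7/4) = 5 + 4/7 = 39/7

39/7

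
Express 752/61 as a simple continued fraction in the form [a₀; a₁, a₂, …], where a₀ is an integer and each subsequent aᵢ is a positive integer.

752 = 12·61 + 20, so a_0 = 12
61 = 3·20 + 1, so a_1 = 3
20 = 20·1 + 0, so a_2 = 20

[12; 3, 20]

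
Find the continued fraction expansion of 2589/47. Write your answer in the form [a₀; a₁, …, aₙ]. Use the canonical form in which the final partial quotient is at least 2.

[55; 11, 1, 3]

Run the Euclidean algorithm, recording each quotient:
⌊2589/47⌋ = 55, remainder 4
⌊47/4⌋ = 11, remainder 3
⌊4/3⌋ = 1, remainder 1
⌊3/1⌋ = 3, remainder 0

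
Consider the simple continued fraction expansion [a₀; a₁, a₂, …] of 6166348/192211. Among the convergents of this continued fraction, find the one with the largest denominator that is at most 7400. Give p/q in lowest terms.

205993/6421

a_0 = 32: 32/1  (≤ bound)
a_1 = 12: 385/12  (≤ bound)
a_2 = 3: 1187/37  (≤ bound)
a_3 = 12: 14629/456  (≤ bound)
a_4 = 13: 191364/5965  (≤ bound)
a_5 = 1: 205993/6421  (≤ bound)
a_6 = 1: 397357/12386  (> 7400, stop)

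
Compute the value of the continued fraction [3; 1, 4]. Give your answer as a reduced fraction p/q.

19/5

Use the convergent recurrence hₖ = aₖ·hₖ₋₁ + hₖ₋₂ (and likewise for the denominators kₖ):
a_0 = 3: 3/1
a_1 = 1: 4/1
a_2 = 4: 19/5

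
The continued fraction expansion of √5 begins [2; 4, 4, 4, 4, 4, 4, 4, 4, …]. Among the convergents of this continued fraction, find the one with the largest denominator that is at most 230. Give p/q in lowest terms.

List convergents until the denominator exceeds the bound:
a_0 = 2: 2/1  (≤ bound)
a_1 = 4: 9/4  (≤ bound)
a_2 = 4: 38/17  (≤ bound)
a_3 = 4: 161/72  (≤ bound)
a_4 = 4: 682/305  (> 230, stop)

161/72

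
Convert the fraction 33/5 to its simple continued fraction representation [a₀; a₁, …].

[6; 1, 1, 2]

Run the Euclidean algorithm, recording each quotient:
⌊33/5⌋ = 6, remainder 3
⌊5/3⌋ = 1, remainder 2
⌊3/2⌋ = 1, remainder 1
⌊2/1⌋ = 2, remainder 0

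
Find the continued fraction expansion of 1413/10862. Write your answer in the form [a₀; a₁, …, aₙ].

[0; 7, 1, 2, 5, 12, 2, 3]

Repeatedly divide and take the remainder:
1413 = 0·10862 + 1413, so a_0 = 0
10862 = 7·1413 + 971, so a_1 = 7
1413 = 1·971 + 442, so a_2 = 1
971 = 2·442 + 87, so a_3 = 2
442 = 5·87 + 7, so a_4 = 5
87 = 12·7 + 3, so a_5 = 12
7 = 2·3 + 1, so a_6 = 2
3 = 3·1 + 0, so a_7 = 3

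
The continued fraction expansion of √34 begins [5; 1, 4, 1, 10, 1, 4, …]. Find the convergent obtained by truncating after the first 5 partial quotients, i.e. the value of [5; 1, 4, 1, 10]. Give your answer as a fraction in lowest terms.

379/65

Use the convergent recurrence hₖ = aₖ·hₖ₋₁ + hₖ₋₂ (and likewise for the denominators kₖ):
a_0 = 5: 5/1
a_1 = 1: 6/1
a_2 = 4: 29/5
a_3 = 1: 35/6
a_4 = 10: 379/65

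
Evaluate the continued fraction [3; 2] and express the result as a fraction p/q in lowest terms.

7/2

Starting at the tail and folding back:
Start with 2.
3 + 1/(2/1) = 3 + 1/2 = 7/2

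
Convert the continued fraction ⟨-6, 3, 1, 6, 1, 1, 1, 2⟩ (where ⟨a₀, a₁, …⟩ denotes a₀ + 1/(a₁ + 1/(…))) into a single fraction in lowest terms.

-1355/236

Use the convergent recurrence hₖ = aₖ·hₖ₋₁ + hₖ₋₂ (and likewise for the denominators kₖ):
a_0 = -6: -6/1
a_1 = 3: -17/3
a_2 = 1: -23/4
a_3 = 6: -155/27
a_4 = 1: -178/31
a_5 = 1: -333/58
a_6 = 1: -511/89
a_7 = 2: -1355/236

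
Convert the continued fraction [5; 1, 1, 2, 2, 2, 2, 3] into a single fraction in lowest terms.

a_0 = 5: 5/1
a_1 = 1: 6/1
a_2 = 1: 11/2
a_3 = 2: 28/5
a_4 = 2: 67/12
a_5 = 2: 162/29
a_6 = 2: 391/70
a_7 = 3: 1335/239

1335/239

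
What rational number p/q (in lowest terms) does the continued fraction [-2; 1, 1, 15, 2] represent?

-95/64

Work from the innermost term outward:
Start with 2.
15 + 1/(2/1) = 15 + 1/2 = 31/2
1 + 1/(31/2) = 1 + 2/31 = 33/31
1 + 1/(33/31) = 1 + 31/33 = 64/33
-2 + 1/(64/33) = -2 + 33/64 = -95/64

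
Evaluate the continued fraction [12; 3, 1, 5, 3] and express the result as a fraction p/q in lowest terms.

895/73

a_0 = 12: 12/1
a_1 = 3: 37/3
a_2 = 1: 49/4
a_3 = 5: 282/23
a_4 = 3: 895/73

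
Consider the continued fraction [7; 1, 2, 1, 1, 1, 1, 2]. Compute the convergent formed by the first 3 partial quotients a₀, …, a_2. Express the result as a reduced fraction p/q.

23/3

Start with 2.
1 + 1/(2/1) = 1 + 1/2 = 3/2
7 + 1/(3/2) = 7 + 2/3 = 23/3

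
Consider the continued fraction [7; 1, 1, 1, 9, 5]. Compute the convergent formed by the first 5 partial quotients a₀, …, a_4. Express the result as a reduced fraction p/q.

a_0 = 7: 7/1
a_1 = 1: 8/1
a_2 = 1: 15/2
a_3 = 1: 23/3
a_4 = 9: 222/29

222/29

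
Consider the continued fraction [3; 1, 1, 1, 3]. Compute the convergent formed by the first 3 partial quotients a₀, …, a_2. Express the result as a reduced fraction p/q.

7/2

Start with 1.
1 + 1/(1/1) = 1 + 1/1 = 2/1
3 + 1/(2/1) = 3 + 1/2 = 7/2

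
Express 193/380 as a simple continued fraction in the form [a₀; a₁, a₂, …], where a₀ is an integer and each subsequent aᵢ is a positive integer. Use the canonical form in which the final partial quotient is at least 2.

Apply division with remainder until the remainder is 0:
193 ÷ 380 → quotient 0, remainder 193
380 ÷ 193 → quotient 1, remainder 187
193 ÷ 187 → quotient 1, remainder 6
187 ÷ 6 → quotient 31, remainder 1
6 ÷ 1 → quotient 6, remainder 0

[0; 1, 1, 31, 6]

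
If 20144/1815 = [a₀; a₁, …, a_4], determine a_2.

Repeatedly divide and take the remainder:
⌊20144/1815⌋ = 11, remainder 179
⌊1815/179⌋ = 10, remainder 25
⌊179/25⌋ = 7, remainder 4

7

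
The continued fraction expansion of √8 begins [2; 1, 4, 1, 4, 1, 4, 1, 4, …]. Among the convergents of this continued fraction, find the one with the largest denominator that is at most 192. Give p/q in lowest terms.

a_0 = 2: 2/1  (≤ bound)
a_1 = 1: 3/1  (≤ bound)
a_2 = 4: 14/5  (≤ bound)
a_3 = 1: 17/6  (≤ bound)
a_4 = 4: 82/29  (≤ bound)
a_5 = 1: 99/35  (≤ bound)
a_6 = 4: 478/169  (≤ bound)
a_7 = 1: 577/204  (> 192, stop)

478/169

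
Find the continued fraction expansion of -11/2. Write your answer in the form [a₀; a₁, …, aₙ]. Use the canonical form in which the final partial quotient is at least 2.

-11 = -6·2 + 1, so a_0 = -6
2 = 2·1 + 0, so a_1 = 2

[-6; 2]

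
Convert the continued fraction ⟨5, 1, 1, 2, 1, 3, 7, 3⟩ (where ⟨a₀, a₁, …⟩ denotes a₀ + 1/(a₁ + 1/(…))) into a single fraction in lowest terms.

Work from the innermost term outward:
Start with 3.
7 + 1/(3/1) = 7 + 1/3 = 22/3
3 + 1/(22/3) = 3 + 3/22 = 69/22
1 + 1/(69/22) = 1 + 22/69 = 91/69
2 + 1/(91/69) = 2 + 69/91 = 251/91
1 + 1/(251/91) = 1 + 91/251 = 342/251
1 + 1/(342/251) = 1 + 251/342 = 593/342
5 + 1/(593/342) = 5 + 342/593 = 3307/593

3307/593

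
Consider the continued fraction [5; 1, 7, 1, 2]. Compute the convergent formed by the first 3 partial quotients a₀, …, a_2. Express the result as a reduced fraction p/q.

a_0 = 5: 5/1
a_1 = 1: 6/1
a_2 = 7: 47/8

47/8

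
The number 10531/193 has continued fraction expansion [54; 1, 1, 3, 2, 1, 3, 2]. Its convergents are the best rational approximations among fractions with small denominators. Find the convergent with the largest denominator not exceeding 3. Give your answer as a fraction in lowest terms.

a_0 = 54: 54/1  (≤ bound)
a_1 = 1: 55/1  (≤ bound)
a_2 = 1: 109/2  (≤ bound)
a_3 = 3: 382/7  (> 3, stop)

109/2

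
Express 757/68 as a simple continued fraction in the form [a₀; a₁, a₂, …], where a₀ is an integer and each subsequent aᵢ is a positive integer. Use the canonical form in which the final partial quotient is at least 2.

757 ÷ 68 → quotient 11, remainder 9
68 ÷ 9 → quotient 7, remainder 5
9 ÷ 5 → quotient 1, remainder 4
5 ÷ 4 → quotient 1, remainder 1
4 ÷ 1 → quotient 4, remainder 0

[11; 7, 1, 1, 4]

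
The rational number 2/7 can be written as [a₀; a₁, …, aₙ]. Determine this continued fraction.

⌊2/7⌋ = 0, remainder 2
⌊7/2⌋ = 3, remainder 1
⌊2/1⌋ = 2, remainder 0

[0; 3, 2]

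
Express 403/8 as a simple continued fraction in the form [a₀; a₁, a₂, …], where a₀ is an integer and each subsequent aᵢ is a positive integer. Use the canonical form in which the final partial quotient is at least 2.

403 = 50·8 + 3, so a_0 = 50
8 = 2·3 + 2, so a_1 = 2
3 = 1·2 + 1, so a_2 = 1
2 = 2·1 + 0, so a_3 = 2

[50; 2, 1, 2]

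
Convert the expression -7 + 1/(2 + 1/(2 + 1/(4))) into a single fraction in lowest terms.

-145/22

Use the convergent recurrence hₖ = aₖ·hₖ₋₁ + hₖ₋₂ (and likewise for the denominators kₖ):
a_0 = -7: -7/1
a_1 = 2: -13/2
a_2 = 2: -33/5
a_3 = 4: -145/22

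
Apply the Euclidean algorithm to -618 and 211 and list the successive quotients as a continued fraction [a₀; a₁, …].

[-3; 14, 15]

Run the Euclidean algorithm, recording each quotient:
⌊-618/211⌋ = -3, remainder 15
⌊211/15⌋ = 14, remainder 1
⌊15/1⌋ = 15, remainder 0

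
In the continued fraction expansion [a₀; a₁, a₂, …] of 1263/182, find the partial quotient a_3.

1263 = 6·182 + 171, so a_0 = 6
182 = 1·171 + 11, so a_1 = 1
171 = 15·11 + 6, so a_2 = 15
11 = 1·6 + 5, so a_3 = 1

1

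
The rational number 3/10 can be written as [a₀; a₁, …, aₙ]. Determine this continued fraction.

[0; 3, 3]

3 = 0·10 + 3, so a_0 = 0
10 = 3·3 + 1, so a_1 = 3
3 = 3·1 + 0, so a_2 = 3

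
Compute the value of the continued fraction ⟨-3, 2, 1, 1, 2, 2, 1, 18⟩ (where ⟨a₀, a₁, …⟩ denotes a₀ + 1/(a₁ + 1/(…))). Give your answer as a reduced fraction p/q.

-2151/823

Start with 18.
1 + 1/(18/1) = 1 + 1/18 = 19/18
2 + 1/(19/18) = 2 + 18/19 = 56/19
2 + 1/(56/19) = 2 + 19/56 = 131/56
1 + 1/(131/56) = 1 + 56/131 = 187/131
1 + 1/(187/131) = 1 + 131/187 = 318/187
2 + 1/(318/187) = 2 + 187/318 = 823/318
-3 + 1/(823/318) = -3 + 318/823 = -2151/823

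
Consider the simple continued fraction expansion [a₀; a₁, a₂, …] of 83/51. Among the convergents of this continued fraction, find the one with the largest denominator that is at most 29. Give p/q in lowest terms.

13/8

a_0 = 1: 1/1  (≤ bound)
a_1 = 1: 2/1  (≤ bound)
a_2 = 1: 3/2  (≤ bound)
a_3 = 1: 5/3  (≤ bound)
a_4 = 2: 13/8  (≤ bound)
a_5 = 6: 83/51  (> 29, stop)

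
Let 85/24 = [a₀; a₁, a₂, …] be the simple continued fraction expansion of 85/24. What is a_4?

85 ÷ 24 → quotient 3, remainder 13
24 ÷ 13 → quotient 1, remainder 11
13 ÷ 11 → quotient 1, remainder 2
11 ÷ 2 → quotient 5, remainder 1
2 ÷ 1 → quotient 2, remainder 0

2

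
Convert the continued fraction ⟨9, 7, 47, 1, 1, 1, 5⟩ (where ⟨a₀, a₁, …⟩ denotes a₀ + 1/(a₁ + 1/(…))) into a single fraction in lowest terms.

51993/5687

Start with 5.
1 + 1/(5/1) = 1 + 1/5 = 6/5
1 + 1/(6/5) = 1 + 5/6 = 11/6
1 + 1/(11/6) = 1 + 6/11 = 17/11
47 + 1/(17/11) = 47 + 11/17 = 810/17
7 + 1/(810/17) = 7 + 17/810 = 5687/810
9 + 1/(5687/810) = 9 + 810/5687 = 51993/5687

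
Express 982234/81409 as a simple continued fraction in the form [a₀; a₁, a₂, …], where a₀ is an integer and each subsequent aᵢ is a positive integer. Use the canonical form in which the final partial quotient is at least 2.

⌊982234/81409⌋ = 12, remainder 5326
⌊81409/5326⌋ = 15, remainder 1519
⌊5326/1519⌋ = 3, remainder 769
⌊1519/769⌋ = 1, remainder 750
⌊769/750⌋ = 1, remainder 19
⌊750/19⌋ = 39, remainder 9
⌊19/9⌋ = 2, remainder 1
⌊9/1⌋ = 9, remainder 0

[12; 15, 3, 1, 1, 39, 2, 9]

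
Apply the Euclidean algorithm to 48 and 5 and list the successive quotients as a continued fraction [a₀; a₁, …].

⌊48/5⌋ = 9, remainder 3
⌊5/3⌋ = 1, remainder 2
⌊3/2⌋ = 1, remainder 1
⌊2/1⌋ = 2, remainder 0

[9; 1, 1, 2]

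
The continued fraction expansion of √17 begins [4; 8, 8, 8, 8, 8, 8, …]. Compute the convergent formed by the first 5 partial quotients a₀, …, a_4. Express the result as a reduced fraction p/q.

17684/4289

a_0 = 4: 4/1
a_1 = 8: 33/8
a_2 = 8: 268/65
a_3 = 8: 2177/528
a_4 = 8: 17684/4289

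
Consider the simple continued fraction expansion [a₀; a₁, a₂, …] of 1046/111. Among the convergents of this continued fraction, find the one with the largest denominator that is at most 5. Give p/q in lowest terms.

47/5

a_0 = 9: 9/1  (≤ bound)
a_1 = 2: 19/2  (≤ bound)
a_2 = 2: 47/5  (≤ bound)
a_3 = 1: 66/7  (> 5, stop)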